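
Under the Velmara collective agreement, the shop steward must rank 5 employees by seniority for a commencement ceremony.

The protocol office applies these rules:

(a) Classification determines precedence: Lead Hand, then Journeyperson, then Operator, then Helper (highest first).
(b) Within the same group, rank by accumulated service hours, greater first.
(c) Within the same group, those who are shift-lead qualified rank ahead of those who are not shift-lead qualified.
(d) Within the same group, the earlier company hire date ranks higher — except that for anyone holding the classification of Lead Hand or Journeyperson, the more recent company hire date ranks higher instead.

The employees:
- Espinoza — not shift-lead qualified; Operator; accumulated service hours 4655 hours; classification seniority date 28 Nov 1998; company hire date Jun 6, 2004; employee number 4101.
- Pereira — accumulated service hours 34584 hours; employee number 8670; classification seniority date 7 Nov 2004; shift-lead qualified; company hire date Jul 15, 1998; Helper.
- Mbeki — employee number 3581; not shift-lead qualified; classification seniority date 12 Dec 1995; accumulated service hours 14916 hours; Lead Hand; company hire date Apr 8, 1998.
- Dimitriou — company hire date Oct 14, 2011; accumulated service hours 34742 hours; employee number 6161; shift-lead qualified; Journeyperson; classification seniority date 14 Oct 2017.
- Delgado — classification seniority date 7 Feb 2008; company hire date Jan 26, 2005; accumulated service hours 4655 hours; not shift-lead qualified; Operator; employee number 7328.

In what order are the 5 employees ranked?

Mbeki, Dimitriou, Espinoza, Delgado, Pereira

By classification: Mbeki (Lead Hand); then Dimitriou (Journeyperson); then Espinoza and Delgado (Operator); then Pereira (Helper).
Espinoza and Delgado both have accumulated service hours 4655 hours, so the next rule applies.
Espinoza and Delgado are each not shift-lead qualified, so the next rule applies.
Among Espinoza and Delgado, by company hire date (earlier first): Espinoza (Jun 6, 2004) before Delgado (Jan 26, 2005).
Full order: Mbeki, Dimitriou, Espinoza, Delgado, Pereira.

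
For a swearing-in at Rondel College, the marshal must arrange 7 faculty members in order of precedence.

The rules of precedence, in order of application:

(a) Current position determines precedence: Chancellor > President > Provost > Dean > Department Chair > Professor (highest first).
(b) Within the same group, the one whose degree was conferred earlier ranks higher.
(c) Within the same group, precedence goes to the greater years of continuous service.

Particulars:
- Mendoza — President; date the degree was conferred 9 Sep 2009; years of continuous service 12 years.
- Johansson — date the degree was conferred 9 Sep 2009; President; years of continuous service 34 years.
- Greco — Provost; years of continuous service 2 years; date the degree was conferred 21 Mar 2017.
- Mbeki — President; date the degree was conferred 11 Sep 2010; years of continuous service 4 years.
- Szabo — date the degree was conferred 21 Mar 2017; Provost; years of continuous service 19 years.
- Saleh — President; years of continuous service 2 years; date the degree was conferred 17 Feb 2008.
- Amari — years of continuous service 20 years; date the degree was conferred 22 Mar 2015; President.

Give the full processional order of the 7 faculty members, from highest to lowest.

By current position: Saleh, Johansson, Mendoza, Mbeki and Amari (President); then Szabo and Greco (Provost).
Among Saleh, Johansson, Mendoza, Mbeki and Amari, by date the degree was conferred (earlier first): Saleh (17 Feb 2008) before Johansson and Mendoza (9 Sep 2009) before Mbeki (11 Sep 2010) before Amari (22 Mar 2015).
Among Johansson and Mendoza, by years of continuous service (higher first): Johansson (34 years) before Mendoza (12 years).
Szabo and Greco both have date the degree was conferred 21 Mar 2017, so the next rule applies.
Among Szabo and Greco, by years of continuous service (higher first): Szabo (19 years) before Greco (2 years).
Full order: Saleh, Johansson, Mendoza, Mbeki, Amari, Szabo, Greco.

Saleh, Johansson, Mendoza, Mbeki, Amari, Szabo, Greco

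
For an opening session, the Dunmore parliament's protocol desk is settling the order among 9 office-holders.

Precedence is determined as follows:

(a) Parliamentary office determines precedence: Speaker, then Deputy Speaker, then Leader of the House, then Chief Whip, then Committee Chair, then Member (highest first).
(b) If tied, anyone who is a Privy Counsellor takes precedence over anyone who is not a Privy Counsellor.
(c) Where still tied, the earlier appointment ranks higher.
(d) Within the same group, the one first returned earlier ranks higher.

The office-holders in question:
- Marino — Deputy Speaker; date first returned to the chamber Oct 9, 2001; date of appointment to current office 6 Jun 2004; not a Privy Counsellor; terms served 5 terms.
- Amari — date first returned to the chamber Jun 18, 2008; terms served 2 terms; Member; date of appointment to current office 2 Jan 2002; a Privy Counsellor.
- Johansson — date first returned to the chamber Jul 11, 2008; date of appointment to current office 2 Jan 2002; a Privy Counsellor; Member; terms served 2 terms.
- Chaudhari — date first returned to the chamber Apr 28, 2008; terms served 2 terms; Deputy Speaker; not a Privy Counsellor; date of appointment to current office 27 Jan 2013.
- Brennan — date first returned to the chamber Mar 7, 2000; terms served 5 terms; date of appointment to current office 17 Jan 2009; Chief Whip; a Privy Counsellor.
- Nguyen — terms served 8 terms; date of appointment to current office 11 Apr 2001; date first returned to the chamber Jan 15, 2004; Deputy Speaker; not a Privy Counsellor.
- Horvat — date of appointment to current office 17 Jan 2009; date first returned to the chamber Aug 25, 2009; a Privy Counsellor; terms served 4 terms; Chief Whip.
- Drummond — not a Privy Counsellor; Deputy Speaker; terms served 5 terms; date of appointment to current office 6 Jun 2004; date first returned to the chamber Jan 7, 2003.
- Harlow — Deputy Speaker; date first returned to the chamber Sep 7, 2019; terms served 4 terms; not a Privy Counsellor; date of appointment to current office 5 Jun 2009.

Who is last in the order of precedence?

By parliamentary office: Nguyen, Marino, Drummond, Harlow and Chaudhari (Deputy Speaker); then Brennan and Horvat (Chief Whip); then Amari and Johansson (Member).
Nguyen, Marino, Drummond, Harlow and Chaudhari are each not a Privy Counsellor, so the next rule applies.
Among Nguyen, Marino, Drummond, Harlow and Chaudhari, by date of appointment to current office (earlier first): Nguyen (11 Apr 2001) before Marino and Drummond (6 Jun 2004) before Harlow (5 Jun 2009) before Chaudhari (27 Jan 2013).
Among Marino and Drummond, by date first returned to the chamber (earlier first): Marino (Oct 9, 2001) before Drummond (Jan 7, 2003).
Brennan and Horvat are each a Privy Counsellor, so the next rule applies.
Brennan and Horvat both have date of appointment to current office 17 Jan 2009, so the next rule applies.
Among Brennan and Horvat, by date first returned to the chamber (earlier first): Brennan (Mar 7, 2000) before Horvat (Aug 25, 2009).
Amari and Johansson are each a Privy Counsellor, so the next rule applies.
Amari and Johansson both have date of appointment to current office 2 Jan 2002, so the next rule applies.
Among Amari and Johansson, by date first returned to the chamber (earlier first): Amari (Jun 18, 2008) before Johansson (Jul 11, 2008).
Order: Nguyen, Marino, Drummond, Harlow, Chaudhari, Brennan, Horvat, Amari, Johansson.

Johansson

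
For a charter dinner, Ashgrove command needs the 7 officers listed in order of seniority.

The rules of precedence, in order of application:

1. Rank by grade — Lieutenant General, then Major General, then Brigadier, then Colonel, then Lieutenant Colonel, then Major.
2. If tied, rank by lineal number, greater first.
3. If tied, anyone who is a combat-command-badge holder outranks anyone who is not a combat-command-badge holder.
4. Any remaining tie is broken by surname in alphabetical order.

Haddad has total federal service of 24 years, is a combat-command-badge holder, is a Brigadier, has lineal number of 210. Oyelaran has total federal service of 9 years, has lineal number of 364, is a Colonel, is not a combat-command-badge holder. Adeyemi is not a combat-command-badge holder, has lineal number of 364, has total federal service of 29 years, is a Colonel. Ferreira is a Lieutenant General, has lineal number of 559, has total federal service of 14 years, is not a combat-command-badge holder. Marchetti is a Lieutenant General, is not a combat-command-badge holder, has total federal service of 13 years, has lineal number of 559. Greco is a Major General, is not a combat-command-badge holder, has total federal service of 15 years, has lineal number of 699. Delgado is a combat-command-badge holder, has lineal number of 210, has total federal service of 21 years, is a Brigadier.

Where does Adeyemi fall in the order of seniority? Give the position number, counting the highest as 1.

6

By grade: Ferreira and Marchetti (Lieutenant General); then Greco (Major General); then Delgado and Haddad (Brigadier); then Adeyemi and Oyelaran (Colonel).
Ferreira and Marchetti both have lineal number 559, so the next rule applies.
Ferreira and Marchetti are each not a combat-command-badge holder, so the next rule applies.
Among Ferreira and Marchetti, alphabetically by surname: Ferreira before Marchetti.
Delgado and Haddad both have lineal number 210, so the next rule applies.
Delgado and Haddad are each a combat-command-badge holder, so the next rule applies.
Among Delgado and Haddad, alphabetically by surname: Delgado before Haddad.
Adeyemi and Oyelaran both have lineal number 364, so the next rule applies.
Adeyemi and Oyelaran are each not a combat-command-badge holder, so the next rule applies.
Among Adeyemi and Oyelaran, alphabetically by surname: Adeyemi before Oyelaran.
Order: Ferreira, Marchetti, Greco, Delgado, Haddad, Adeyemi, Oyelaran. So position 6.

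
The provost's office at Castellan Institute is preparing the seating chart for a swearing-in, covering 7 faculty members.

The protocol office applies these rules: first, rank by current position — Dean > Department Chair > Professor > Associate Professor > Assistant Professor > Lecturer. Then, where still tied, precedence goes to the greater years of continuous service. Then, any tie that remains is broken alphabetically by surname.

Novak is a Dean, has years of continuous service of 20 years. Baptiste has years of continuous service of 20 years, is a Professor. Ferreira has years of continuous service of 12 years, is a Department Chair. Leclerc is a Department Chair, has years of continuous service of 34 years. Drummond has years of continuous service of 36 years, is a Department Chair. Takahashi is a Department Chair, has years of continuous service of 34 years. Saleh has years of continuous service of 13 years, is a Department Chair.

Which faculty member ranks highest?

By current position: Novak (Dean); then Drummond, Leclerc, Takahashi, Saleh and Ferreira (Department Chair); then Baptiste (Professor).
Among Drummond, Leclerc, Takahashi, Saleh and Ferreira, by years of continuous service (higher first): Drummond (36 years) before Leclerc and Takahashi (34 years) before Saleh (13 years) before Ferreira (12 years).
Among Leclerc and Takahashi, alphabetically by surname: Leclerc before Takahashi.
Order: Novak, Drummond, Leclerc, Takahashi, Saleh, Ferreira, Baptiste.

Novak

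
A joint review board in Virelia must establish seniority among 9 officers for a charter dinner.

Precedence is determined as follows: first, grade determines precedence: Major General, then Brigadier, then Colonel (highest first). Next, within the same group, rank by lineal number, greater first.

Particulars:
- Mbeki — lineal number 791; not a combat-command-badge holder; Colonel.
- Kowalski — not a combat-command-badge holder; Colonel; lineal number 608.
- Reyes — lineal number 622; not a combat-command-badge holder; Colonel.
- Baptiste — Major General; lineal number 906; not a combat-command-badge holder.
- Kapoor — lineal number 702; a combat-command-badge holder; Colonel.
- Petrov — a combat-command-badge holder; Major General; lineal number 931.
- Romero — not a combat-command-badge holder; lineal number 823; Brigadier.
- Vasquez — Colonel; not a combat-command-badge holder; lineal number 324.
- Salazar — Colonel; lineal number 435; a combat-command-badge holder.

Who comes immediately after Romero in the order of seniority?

Mbeki

By grade: Petrov and Baptiste (Major General); then Romero (Brigadier); then Mbeki, Kapoor, Reyes, Kowalski, Salazar and Vasquez (Colonel).
Among Petrov and Baptiste, by lineal number (higher first): Petrov (931) before Baptiste (906).
Among Mbeki, Kapoor, Reyes, Kowalski, Salazar and Vasquez, by lineal number (higher first): Mbeki (791) before Kapoor (702) before Reyes (622) before Kowalski (608) before Salazar (435) before Vasquez (324).
Order: Petrov, Baptiste, Romero, Mbeki, Kapoor, Reyes, Kowalski, Salazar, Vasquez.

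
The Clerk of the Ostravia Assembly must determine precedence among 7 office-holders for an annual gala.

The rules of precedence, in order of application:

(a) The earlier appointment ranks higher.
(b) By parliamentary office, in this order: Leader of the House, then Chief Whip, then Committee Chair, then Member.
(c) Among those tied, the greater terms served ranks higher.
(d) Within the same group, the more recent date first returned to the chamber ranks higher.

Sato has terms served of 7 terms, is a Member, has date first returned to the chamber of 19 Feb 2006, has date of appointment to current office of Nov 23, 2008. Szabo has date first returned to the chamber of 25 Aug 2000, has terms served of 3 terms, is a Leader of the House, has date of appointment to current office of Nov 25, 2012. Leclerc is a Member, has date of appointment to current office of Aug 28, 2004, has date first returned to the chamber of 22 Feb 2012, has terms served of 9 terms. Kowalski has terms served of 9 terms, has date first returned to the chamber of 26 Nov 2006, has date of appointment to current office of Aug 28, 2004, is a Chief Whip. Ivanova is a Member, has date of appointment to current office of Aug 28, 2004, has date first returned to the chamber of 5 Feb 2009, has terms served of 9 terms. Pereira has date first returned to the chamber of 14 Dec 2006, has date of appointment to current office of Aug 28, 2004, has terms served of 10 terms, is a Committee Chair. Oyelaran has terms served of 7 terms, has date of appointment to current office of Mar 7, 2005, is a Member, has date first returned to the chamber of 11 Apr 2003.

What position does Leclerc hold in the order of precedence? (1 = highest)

By date of appointment to current office (earlier first): Kowalski, Pereira, Leclerc and Ivanova (each Aug 28, 2004); then Oyelaran (Mar 7, 2005); then Sato (Nov 23, 2008); then Szabo (Nov 25, 2012).
Among Kowalski, Pereira, Leclerc and Ivanova, by parliamentary office: Kowalski (Chief Whip) before Pereira (Committee Chair) before Leclerc and Ivanova (Member).
Leclerc and Ivanova both have terms served 9 terms, so the next rule applies.
Among Leclerc and Ivanova, by date first returned to the chamber (later first): Leclerc (22 Feb 2012) before Ivanova (5 Feb 2009).
Order: Kowalski, Pereira, Leclerc, Ivanova, Oyelaran, Sato, Szabo. So position 3.

3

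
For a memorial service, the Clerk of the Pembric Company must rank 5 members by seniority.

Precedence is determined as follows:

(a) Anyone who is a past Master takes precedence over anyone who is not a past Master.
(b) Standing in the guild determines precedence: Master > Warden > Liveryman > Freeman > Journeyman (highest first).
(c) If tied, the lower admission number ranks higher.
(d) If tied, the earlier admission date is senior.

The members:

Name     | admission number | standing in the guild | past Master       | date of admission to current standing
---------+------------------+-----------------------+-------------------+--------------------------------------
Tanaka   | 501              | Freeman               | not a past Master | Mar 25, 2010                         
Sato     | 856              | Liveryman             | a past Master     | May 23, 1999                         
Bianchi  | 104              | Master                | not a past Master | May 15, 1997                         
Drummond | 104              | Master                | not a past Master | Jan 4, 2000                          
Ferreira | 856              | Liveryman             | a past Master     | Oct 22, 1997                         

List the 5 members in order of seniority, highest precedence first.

Ferreira, Sato, Bianchi, Drummond, Tanaka

By the first rule: Ferreira and Sato (both a past Master); then Bianchi, Drummond and Tanaka (each not a past Master).
Ferreira and Sato are each Liveryman, so the next rule applies.
Ferreira and Sato both have admission number 856, so the next rule applies.
Among Ferreira and Sato, by date of admission to current standing (earlier first): Ferreira (Oct 22, 1997) before Sato (May 23, 1999).
Among Bianchi, Drummond and Tanaka, by standing in the guild: Bianchi and Drummond (Master) before Tanaka (Freeman).
Bianchi and Drummond both have admission number 104, so the next rule applies.
Among Bianchi and Drummond, by date of admission to current standing (earlier first): Bianchi (May 15, 1997) before Drummond (Jan 4, 2000).
Full order: Ferreira, Sato, Bianchi, Drummond, Tanaka.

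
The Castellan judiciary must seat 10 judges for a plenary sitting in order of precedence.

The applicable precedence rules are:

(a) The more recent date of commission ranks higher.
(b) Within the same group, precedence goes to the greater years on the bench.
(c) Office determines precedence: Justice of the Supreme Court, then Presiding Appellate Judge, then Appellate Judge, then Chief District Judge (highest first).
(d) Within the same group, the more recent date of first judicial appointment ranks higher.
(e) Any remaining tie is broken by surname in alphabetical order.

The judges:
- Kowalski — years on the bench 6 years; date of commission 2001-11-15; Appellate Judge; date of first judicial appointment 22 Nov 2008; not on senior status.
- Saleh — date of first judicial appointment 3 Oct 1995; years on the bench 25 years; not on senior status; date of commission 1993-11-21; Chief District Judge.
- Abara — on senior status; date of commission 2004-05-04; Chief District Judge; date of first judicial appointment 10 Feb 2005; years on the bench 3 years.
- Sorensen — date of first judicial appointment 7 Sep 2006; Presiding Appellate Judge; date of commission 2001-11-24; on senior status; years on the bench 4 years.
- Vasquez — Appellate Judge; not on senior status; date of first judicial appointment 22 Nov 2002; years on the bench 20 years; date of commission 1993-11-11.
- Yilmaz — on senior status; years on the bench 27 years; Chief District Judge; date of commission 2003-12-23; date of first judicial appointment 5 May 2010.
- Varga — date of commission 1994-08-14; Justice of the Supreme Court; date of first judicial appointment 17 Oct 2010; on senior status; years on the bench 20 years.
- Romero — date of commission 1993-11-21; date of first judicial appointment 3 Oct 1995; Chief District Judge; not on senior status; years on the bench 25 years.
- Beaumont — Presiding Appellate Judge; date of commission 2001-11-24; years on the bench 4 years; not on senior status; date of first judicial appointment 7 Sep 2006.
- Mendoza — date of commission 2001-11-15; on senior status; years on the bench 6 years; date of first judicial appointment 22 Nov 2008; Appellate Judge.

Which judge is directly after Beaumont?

Sorensen

By date of commission (later first): Abara (2004-05-04); then Yilmaz (2003-12-23); then Beaumont and Sorensen (both 2001-11-24); then Kowalski and Mendoza (both 2001-11-15); then Varga (1994-08-14); then Romero and Saleh (both 1993-11-21); then Vasquez (1993-11-11).
Beaumont and Sorensen both have years on the bench 4 years, so the next rule applies.
Beaumont and Sorensen are each Presiding Appellate Judge, so the next rule applies.
Beaumont and Sorensen both have date of first judicial appointment 7 Sep 2006, so the next rule applies.
Among Beaumont and Sorensen, alphabetically by surname: Beaumont before Sorensen.
Kowalski and Mendoza both have years on the bench 6 years, so the next rule applies.
Kowalski and Mendoza are each Appellate Judge, so the next rule applies.
Kowalski and Mendoza both have date of first judicial appointment 22 Nov 2008, so the next rule applies.
Among Kowalski and Mendoza, alphabetically by surname: Kowalski before Mendoza.
Romero and Saleh both have years on the bench 25 years, so the next rule applies.
Romero and Saleh are each Chief District Judge, so the next rule applies.
Romero and Saleh both have date of first judicial appointment 3 Oct 1995, so the next rule applies.
Among Romero and Saleh, alphabetically by surname: Romero before Saleh.
Order: Abara, Yilmaz, Beaumont, Sorensen, Kowalski, Mendoza, Varga, Romero, Saleh, Vasquez.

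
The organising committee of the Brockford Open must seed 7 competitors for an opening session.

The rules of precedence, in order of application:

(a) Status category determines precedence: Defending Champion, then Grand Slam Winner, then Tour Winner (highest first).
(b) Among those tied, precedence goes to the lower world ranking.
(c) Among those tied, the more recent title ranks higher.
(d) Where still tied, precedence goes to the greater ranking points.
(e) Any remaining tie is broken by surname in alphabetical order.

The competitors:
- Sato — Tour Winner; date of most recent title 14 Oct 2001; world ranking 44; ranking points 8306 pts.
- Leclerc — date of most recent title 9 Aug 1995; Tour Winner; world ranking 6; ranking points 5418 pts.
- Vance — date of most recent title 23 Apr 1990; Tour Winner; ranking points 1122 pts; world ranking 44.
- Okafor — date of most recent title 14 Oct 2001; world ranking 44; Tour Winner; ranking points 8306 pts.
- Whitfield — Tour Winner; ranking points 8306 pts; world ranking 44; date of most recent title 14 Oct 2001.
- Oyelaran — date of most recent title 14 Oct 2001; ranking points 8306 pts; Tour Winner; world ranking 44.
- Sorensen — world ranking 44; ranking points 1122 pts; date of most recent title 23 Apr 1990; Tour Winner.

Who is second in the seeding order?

By status category: Leclerc, Okafor, Oyelaran, Sato, Whitfield, Sorensen and Vance (Tour Winner).
Among Leclerc, Okafor, Oyelaran, Sato, Whitfield, Sorensen and Vance, by world ranking (lower first): Leclerc (6) before Okafor, Oyelaran, Sato, Whitfield, Sorensen and Vance (44).
Among Okafor, Oyelaran, Sato, Whitfield, Sorensen and Vance, by date of most recent title (later first): Okafor, Oyelaran, Sato and Whitfield (14 Oct 2001) before Sorensen and Vance (23 Apr 1990).
Okafor, Oyelaran, Sato and Whitfield all have ranking points 8306 pts, so the next rule applies.
Among Okafor, Oyelaran, Sato and Whitfield, alphabetically by surname: Okafor before Oyelaran before Sato before Whitfield.
Sorensen and Vance both have ranking points 1122 pts, so the next rule applies.
Among Sorensen and Vance, alphabetically by surname: Sorensen before Vance.
Order: Leclerc, Okafor, Oyelaran, Sato, Whitfield, Sorensen, Vance.

Okafor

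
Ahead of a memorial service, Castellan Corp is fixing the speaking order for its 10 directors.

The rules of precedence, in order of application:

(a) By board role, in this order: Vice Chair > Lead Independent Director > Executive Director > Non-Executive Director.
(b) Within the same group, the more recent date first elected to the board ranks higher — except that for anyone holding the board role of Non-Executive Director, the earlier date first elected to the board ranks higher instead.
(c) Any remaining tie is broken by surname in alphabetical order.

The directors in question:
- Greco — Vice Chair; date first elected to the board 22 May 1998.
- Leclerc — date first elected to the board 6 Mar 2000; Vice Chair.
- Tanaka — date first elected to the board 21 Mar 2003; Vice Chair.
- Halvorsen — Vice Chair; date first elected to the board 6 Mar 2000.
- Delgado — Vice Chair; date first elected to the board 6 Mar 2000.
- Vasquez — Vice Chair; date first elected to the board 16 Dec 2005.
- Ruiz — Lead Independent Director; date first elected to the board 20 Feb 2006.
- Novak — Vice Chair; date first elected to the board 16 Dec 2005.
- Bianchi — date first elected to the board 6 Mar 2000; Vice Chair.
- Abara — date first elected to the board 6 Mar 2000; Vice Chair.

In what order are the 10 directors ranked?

Novak, Vasquez, Tanaka, Abara, Bianchi, Delgado, Halvorsen, Leclerc, Greco, Ruiz

By board role: Novak, Vasquez, Tanaka, Abara, Bianchi, Delgado, Halvorsen, Leclerc and Greco (Vice Chair); then Ruiz (Lead Independent Director).
Among Novak, Vasquez, Tanaka, Abara, Bianchi, Delgado, Halvorsen, Leclerc and Greco, by date first elected to the board (later first): Novak and Vasquez (16 Dec 2005) before Tanaka (21 Mar 2003) before Abara, Bianchi, Delgado, Halvorsen and Leclerc (6 Mar 2000) before Greco (22 May 1998).
Among Novak and Vasquez, alphabetically by surname: Novak before Vasquez.
Among Abara, Bianchi, Delgado, Halvorsen and Leclerc, alphabetically by surname: Abara before Bianchi before Delgado before Halvorsen before Leclerc.
Full order: Novak, Vasquez, Tanaka, Abara, Bianchi, Delgado, Halvorsen, Leclerc, Greco, Ruiz.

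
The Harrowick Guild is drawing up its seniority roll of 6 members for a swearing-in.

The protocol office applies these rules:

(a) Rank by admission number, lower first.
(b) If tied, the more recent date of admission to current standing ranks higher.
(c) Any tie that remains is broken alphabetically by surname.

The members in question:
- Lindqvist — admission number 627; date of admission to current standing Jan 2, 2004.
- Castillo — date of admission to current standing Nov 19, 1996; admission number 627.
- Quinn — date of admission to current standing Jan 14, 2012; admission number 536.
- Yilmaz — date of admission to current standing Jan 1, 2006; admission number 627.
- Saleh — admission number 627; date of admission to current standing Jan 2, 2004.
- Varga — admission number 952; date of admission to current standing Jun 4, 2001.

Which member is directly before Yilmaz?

By admission number (lower first): Quinn (536); then Yilmaz, Lindqvist, Saleh and Castillo (each 627); then Varga (952).
Among Yilmaz, Lindqvist, Saleh and Castillo, by date of admission to current standing (later first): Yilmaz (Jan 1, 2006) before Lindqvist and Saleh (Jan 2, 2004) before Castillo (Nov 19, 1996).
Among Lindqvist and Saleh, alphabetically by surname: Lindqvist before Saleh.
Order: Quinn, Yilmaz, Lindqvist, Saleh, Castillo, Varga.

Quinn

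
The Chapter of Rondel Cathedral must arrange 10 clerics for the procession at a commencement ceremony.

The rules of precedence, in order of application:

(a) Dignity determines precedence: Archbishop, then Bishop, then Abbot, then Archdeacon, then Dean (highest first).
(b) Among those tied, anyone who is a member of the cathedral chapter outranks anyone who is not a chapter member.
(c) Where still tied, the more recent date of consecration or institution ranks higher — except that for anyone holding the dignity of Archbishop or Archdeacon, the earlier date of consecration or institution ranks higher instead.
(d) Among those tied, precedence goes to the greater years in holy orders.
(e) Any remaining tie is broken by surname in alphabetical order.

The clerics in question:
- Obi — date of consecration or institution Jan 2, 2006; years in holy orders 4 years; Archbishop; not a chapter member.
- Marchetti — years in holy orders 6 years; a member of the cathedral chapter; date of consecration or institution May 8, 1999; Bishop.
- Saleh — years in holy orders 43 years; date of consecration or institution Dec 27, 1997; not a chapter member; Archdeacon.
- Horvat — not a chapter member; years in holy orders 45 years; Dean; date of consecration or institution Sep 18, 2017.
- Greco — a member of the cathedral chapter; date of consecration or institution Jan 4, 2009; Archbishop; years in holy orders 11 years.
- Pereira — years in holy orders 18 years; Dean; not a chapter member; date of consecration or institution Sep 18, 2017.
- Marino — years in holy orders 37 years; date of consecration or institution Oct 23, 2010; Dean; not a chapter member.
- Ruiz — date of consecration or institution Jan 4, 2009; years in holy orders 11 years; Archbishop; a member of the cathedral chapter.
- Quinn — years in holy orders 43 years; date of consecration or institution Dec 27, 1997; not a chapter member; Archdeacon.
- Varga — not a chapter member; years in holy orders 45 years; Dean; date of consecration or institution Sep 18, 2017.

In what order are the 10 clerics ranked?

By dignity: Greco, Ruiz and Obi (Archbishop); then Marchetti (Bishop); then Quinn and Saleh (Archdeacon); then Horvat, Varga, Pereira and Marino (Dean).
Among Greco, Ruiz and Obi, a member of the cathedral chapter before not a chapter member: Greco and Ruiz (a member of the cathedral chapter) before Obi (not a chapter member).
Greco and Ruiz both have date of consecration or institution Jan 4, 2009, so the next rule applies.
Greco and Ruiz both have years in holy orders 11 years, so the next rule applies.
Among Greco and Ruiz, alphabetically by surname: Greco before Ruiz.
Quinn and Saleh are each not a chapter member, so the next rule applies.
Quinn and Saleh both have date of consecration or institution Dec 27, 1997, so the next rule applies.
Quinn and Saleh both have years in holy orders 43 years, so the next rule applies.
Among Quinn and Saleh, alphabetically by surname: Quinn before Saleh.
Horvat, Varga, Pereira and Marino are each not a chapter member, so the next rule applies.
Among Horvat, Varga, Pereira and Marino, by date of consecration or institution (later first): Horvat, Varga and Pereira (Sep 18, 2017) before Marino (Oct 23, 2010).
Among Horvat, Varga and Pereira, by years in holy orders (higher first): Horvat and Varga (45 years) before Pereira (18 years).
Among Horvat and Varga, alphabetically by surname: Horvat before Varga.
Full order: Greco, Ruiz, Obi, Marchetti, Quinn, Saleh, Horvat, Varga, Pereira, Marino.

Greco, Ruiz, Obi, Marchetti, Quinn, Saleh, Horvat, Varga, Pereira, Marino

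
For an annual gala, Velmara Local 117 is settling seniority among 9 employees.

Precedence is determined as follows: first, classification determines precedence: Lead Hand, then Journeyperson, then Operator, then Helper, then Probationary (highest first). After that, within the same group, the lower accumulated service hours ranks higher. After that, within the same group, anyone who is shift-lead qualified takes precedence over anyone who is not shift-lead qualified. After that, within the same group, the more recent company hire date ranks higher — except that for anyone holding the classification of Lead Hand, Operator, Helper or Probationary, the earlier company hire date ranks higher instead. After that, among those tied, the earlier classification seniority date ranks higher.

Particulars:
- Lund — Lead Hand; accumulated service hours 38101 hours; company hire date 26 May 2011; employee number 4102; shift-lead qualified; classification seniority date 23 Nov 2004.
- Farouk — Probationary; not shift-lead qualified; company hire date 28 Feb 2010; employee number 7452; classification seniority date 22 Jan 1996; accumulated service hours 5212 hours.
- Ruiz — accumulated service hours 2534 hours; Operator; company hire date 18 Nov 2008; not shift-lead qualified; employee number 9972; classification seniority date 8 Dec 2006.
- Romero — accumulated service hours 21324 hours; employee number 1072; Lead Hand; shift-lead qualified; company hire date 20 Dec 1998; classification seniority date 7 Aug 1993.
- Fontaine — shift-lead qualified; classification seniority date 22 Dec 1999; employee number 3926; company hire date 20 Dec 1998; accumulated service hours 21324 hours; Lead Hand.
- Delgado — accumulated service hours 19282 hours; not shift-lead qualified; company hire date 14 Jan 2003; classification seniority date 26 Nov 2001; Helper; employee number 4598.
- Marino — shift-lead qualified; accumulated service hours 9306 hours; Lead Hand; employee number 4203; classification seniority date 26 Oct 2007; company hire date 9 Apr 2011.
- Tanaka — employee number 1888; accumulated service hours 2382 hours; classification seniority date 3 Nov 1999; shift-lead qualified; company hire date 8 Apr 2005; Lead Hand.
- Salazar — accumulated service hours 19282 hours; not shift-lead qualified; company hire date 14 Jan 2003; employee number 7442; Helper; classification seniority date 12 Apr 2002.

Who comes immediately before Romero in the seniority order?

Marino

By classification: Tanaka, Marino, Romero, Fontaine and Lund (Lead Hand); then Ruiz (Operator); then Delgado and Salazar (Helper); then Farouk (Probationary).
Among Tanaka, Marino, Romero, Fontaine and Lund, by accumulated service hours (lower first): Tanaka (2382 hours) before Marino (9306 hours) before Romero and Fontaine (21324 hours) before Lund (38101 hours).
Romero and Fontaine are each shift-lead qualified, so the next rule applies.
Romero and Fontaine both have company hire date 20 Dec 1998, so the next rule applies.
Among Romero and Fontaine, by classification seniority date (earlier first): Romero (7 Aug 1993) before Fontaine (22 Dec 1999).
Delgado and Salazar both have accumulated service hours 19282 hours, so the next rule applies.
Delgado and Salazar are each not shift-lead qualified, so the next rule applies.
Delgado and Salazar both have company hire date 14 Jan 2003, so the next rule applies.
Among Delgado and Salazar, by classification seniority date (earlier first): Delgado (26 Nov 2001) before Salazar (12 Apr 2002).
Order: Tanaka, Marino, Romero, Fontaine, Lund, Ruiz, Delgado, Salazar, Farouk.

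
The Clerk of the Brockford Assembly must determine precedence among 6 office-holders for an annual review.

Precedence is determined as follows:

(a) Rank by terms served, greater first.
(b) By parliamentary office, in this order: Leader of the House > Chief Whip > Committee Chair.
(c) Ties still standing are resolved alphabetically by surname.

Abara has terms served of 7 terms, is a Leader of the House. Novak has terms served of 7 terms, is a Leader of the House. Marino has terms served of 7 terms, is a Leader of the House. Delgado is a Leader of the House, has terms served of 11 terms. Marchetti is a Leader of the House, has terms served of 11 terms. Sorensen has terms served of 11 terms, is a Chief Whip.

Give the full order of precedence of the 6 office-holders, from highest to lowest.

Delgado, Marchetti, Sorensen, Abara, Marino, Novak

By terms served (higher first): Delgado, Marchetti and Sorensen (each 11 terms); then Abara, Marino and Novak (each 7 terms).
Among Delgado, Marchetti and Sorensen, by parliamentary office: Delgado and Marchetti (Leader of the House) before Sorensen (Chief Whip).
Among Delgado and Marchetti, alphabetically by surname: Delgado before Marchetti.
Abara, Marino and Novak are each Leader of the House, so the next rule applies.
Among Abara, Marino and Novak, alphabetically by surname: Abara before Marino before Novak.
Full order: Delgado, Marchetti, Sorensen, Abara, Marino, Novak.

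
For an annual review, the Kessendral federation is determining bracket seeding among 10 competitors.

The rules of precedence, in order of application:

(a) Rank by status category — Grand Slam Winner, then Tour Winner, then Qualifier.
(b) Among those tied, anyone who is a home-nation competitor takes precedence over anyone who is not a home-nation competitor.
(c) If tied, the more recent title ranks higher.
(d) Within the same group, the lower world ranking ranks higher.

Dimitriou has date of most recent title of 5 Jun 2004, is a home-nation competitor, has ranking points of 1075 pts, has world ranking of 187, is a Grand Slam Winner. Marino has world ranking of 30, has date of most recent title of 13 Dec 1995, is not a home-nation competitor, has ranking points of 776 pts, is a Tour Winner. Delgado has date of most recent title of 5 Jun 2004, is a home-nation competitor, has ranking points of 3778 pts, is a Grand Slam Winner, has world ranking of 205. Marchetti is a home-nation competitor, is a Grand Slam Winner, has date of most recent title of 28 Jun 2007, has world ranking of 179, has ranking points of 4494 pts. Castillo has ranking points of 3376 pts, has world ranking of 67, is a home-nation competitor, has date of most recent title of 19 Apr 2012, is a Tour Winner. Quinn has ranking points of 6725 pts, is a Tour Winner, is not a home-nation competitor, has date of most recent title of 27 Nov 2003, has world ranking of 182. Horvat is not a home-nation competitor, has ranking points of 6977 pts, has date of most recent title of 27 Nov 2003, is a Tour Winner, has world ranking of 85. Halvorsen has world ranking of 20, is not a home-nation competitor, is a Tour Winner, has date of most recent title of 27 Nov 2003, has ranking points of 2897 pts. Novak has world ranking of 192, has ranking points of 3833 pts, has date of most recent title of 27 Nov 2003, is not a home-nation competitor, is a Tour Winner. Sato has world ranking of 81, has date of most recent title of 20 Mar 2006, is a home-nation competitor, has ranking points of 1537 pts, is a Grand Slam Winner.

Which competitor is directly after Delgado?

By status category: Marchetti, Sato, Dimitriou and Delgado (Grand Slam Winner); then Castillo, Halvorsen, Horvat, Quinn, Novak and Marino (Tour Winner).
Marchetti, Sato, Dimitriou and Delgado are each a home-nation competitor, so the next rule applies.
Among Marchetti, Sato, Dimitriou and Delgado, by date of most recent title (later first): Marchetti (28 Jun 2007) before Sato (20 Mar 2006) before Dimitriou and Delgado (5 Jun 2004).
Among Dimitriou and Delgado, by world ranking (lower first): Dimitriou (187) before Delgado (205).
Among Castillo, Halvorsen, Horvat, Quinn, Novak and Marino, a home-nation competitor before not a home-nation competitor: Castillo (a home-nation competitor) before Halvorsen, Horvat, Quinn, Novak and Marino (not a home-nation competitor).
Among Halvorsen, Horvat, Quinn, Novak and Marino, by date of most recent title (later first): Halvorsen, Horvat, Quinn and Novak (27 Nov 2003) before Marino (13 Dec 1995).
Among Halvorsen, Horvat, Quinn and Novak, by world ranking (lower first): Halvorsen (20) before Horvat (85) before Quinn (182) before Novak (192).
Order: Marchetti, Sato, Dimitriou, Delgado, Castillo, Halvorsen, Horvat, Quinn, Novak, Marino.

Castillo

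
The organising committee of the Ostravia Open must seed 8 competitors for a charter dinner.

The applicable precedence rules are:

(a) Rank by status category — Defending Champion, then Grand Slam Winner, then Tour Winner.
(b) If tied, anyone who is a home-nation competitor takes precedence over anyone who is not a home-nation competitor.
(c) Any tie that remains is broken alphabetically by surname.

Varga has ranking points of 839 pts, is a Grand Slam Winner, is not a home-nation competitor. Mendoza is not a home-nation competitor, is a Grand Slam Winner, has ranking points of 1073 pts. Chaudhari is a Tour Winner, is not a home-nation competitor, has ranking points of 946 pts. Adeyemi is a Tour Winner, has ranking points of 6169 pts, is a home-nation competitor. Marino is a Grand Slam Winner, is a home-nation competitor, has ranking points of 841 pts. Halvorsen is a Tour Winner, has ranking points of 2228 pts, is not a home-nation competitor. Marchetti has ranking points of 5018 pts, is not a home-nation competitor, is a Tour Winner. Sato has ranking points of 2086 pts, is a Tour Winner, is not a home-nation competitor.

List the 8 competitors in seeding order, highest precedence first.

By status category: Marino, Mendoza and Varga (Grand Slam Winner); then Adeyemi, Chaudhari, Halvorsen, Marchetti and Sato (Tour Winner).
Among Marino, Mendoza and Varga, a home-nation competitor before not a home-nation competitor: Marino (a home-nation competitor) before Mendoza and Varga (not a home-nation competitor).
Among Mendoza and Varga, alphabetically by surname: Mendoza before Varga.
Among Adeyemi, Chaudhari, Halvorsen, Marchetti and Sato, a home-nation competitor before not a home-nation competitor: Adeyemi (a home-nation competitor) before Chaudhari, Halvorsen, Marchetti and Sato (not a home-nation competitor).
Among Chaudhari, Halvorsen, Marchetti and Sato, alphabetically by surname: Chaudhari before Halvorsen before Marchetti before Sato.
Full order: Marino, Mendoza, Varga, Adeyemi, Chaudhari, Halvorsen, Marchetti, Sato.

Marino, Mendoza, Varga, Adeyemi, Chaudhari, Halvorsen, Marchetti, Sato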